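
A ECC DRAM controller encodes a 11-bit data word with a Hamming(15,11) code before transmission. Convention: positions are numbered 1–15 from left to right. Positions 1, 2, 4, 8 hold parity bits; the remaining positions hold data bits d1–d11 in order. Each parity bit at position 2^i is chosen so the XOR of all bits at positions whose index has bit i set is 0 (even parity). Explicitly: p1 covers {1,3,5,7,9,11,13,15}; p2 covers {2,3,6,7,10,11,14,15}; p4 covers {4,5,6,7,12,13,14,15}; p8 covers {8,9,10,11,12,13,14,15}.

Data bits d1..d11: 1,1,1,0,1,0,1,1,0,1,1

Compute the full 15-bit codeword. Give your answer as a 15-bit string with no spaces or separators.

Place data at non-parity positions: p1 p2 1 p4 1 1 0 p8 1 0 1 1 0 1 1
p1 (pos 1,3,5,7,9,11,13,15): XOR of data positions = 1⊕1⊕0⊕1⊕1⊕0⊕1 = 1
p2 (pos 2,3,6,7,10,11,14,15): XOR of data positions = 1⊕1⊕0⊕0⊕1⊕1⊕1 = 1
p4 (pos 4,5,6,7,12,13,14,15): XOR of data positions = 1⊕1⊕0⊕1⊕0⊕1⊕1 = 1
p8 (pos 8,9,10,11,12,13,14,15): XOR of data positions = 1⊕0⊕1⊕1⊕0⊕1⊕1 = 1
Codeword: 111111011011011

111111011011011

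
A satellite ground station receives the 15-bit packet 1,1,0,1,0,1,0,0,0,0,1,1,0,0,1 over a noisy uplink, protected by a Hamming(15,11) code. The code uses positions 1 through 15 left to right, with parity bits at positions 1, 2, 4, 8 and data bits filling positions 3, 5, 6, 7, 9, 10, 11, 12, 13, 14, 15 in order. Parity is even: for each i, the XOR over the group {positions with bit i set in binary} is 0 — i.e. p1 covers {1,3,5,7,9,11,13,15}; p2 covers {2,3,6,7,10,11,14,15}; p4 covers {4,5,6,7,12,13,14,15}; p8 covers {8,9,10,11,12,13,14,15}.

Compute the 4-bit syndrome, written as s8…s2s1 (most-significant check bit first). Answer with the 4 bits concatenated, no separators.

1001

s1 (pos 1,3,5,7,9,11,13,15): 1⊕0⊕0⊕0⊕0⊕1⊕0⊕1 = 1
s2 (pos 2,3,6,7,10,11,14,15): 1⊕0⊕1⊕0⊕0⊕1⊕0⊕1 = 0
s4 (pos 4,5,6,7,12,13,14,15): 1⊕0⊕1⊕0⊕1⊕0⊕0⊕1 = 0
s8 (pos 8,9,10,11,12,13,14,15): 0⊕0⊕0⊕1⊕1⊕0⊕0⊕1 = 1
Syndrome s8…s1 = 1001 → error at position 9.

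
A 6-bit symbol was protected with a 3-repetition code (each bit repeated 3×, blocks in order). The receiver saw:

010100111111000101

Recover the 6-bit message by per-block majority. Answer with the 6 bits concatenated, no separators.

Block 1 (010): 1 one → 0
Block 2 (100): 1 one → 0
Block 3 (111): 3 ones → 1
Block 4 (111): 3 ones → 1
Block 5 (000): 0 ones → 0
Block 6 (101): 2 ones → 1

001101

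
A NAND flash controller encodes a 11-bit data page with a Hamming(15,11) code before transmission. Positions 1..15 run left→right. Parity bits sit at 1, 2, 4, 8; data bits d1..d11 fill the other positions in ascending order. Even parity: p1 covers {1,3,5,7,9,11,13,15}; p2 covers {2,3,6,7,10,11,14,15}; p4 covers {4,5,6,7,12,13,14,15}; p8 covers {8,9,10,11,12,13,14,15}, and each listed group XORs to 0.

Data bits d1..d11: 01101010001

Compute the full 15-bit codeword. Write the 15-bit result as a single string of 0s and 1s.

Place data at non-parity positions: p1 p2 0 p4 1 1 0 p8 1 0 1 0 0 0 1
p1 (pos 1,3,5,7,9,11,13,15): XOR of data positions = 0⊕1⊕0⊕1⊕1⊕0⊕1 = 0
p2 (pos 2,3,6,7,10,11,14,15): XOR of data positions = 0⊕1⊕0⊕0⊕1⊕0⊕1 = 1
p4 (pos 4,5,6,7,12,13,14,15): XOR of data positions = 1⊕1⊕0⊕0⊕0⊕0⊕1 = 1
p8 (pos 8,9,10,11,12,13,14,15): XOR of data positions = 1⊕0⊕1⊕0⊕0⊕0⊕1 = 1
Codeword: 010111011010001

010111011010001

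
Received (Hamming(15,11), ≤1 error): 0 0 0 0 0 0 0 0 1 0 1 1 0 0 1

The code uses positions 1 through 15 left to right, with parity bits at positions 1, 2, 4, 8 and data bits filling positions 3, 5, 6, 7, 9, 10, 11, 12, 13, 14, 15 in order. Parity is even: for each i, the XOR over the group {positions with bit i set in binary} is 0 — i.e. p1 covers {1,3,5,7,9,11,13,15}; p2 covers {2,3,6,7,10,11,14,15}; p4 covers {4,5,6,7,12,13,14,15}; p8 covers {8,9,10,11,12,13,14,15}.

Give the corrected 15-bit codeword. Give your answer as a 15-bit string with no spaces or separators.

100000001011001

s1 (pos 1,3,5,7,9,11,13,15): 0⊕0⊕0⊕0⊕1⊕1⊕0⊕1 = 1
s2 (pos 2,3,6,7,10,11,14,15): 0⊕0⊕0⊕0⊕0⊕1⊕0⊕1 = 0
s4 (pos 4,5,6,7,12,13,14,15): 0⊕0⊕0⊕0⊕1⊕0⊕0⊕1 = 0
s8 (pos 8,9,10,11,12,13,14,15): 0⊕1⊕0⊕1⊕1⊕0⊕0⊕1 = 0
Syndrome s8…s1 = 0001 → error at position 1.
Flip position 1: 000000001011001 → 100000001011001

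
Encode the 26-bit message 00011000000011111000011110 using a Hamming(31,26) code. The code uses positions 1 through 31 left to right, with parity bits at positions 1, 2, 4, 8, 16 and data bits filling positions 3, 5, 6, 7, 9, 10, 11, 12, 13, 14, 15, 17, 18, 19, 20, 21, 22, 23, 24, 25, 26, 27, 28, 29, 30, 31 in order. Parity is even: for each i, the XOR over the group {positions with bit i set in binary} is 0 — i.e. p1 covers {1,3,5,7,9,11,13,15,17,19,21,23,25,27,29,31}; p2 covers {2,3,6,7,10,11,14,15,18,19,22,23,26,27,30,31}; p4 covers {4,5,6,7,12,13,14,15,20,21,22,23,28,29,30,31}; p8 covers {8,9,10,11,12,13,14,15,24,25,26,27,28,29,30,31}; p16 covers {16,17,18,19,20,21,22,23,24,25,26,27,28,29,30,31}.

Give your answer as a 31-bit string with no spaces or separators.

0001001110000001011111000011110

Place data at non-parity positions: p1 p2 0 p4 0 0 1 p8 1 0 0 0 0 0 0 p16 0 1 1 1 1 1 0 0 0 0 1 1 1 1 0
p1 (pos 1,3,5,7,9,11,13,15,17,19,21,23,25,27,29,31): XOR of data positions = 0⊕0⊕1⊕1⊕0⊕0⊕0⊕0⊕1⊕1⊕0⊕0⊕1⊕1⊕0 = 0
p2 (pos 2,3,6,7,10,11,14,15,18,19,22,23,26,27,30,31): XOR of data positions = 0⊕0⊕1⊕0⊕0⊕0⊕0⊕1⊕1⊕1⊕0⊕0⊕1⊕1⊕0 = 0
p4 (pos 4,5,6,7,12,13,14,15,20,21,22,23,28,29,30,31): XOR of data positions = 0⊕0⊕1⊕0⊕0⊕0⊕0⊕1⊕1⊕1⊕0⊕1⊕1⊕1⊕0 = 1
p8 (pos 8,9,10,11,12,13,14,15,24,25,26,27,28,29,30,31): XOR of data positions = 1⊕0⊕0⊕0⊕0⊕0⊕0⊕0⊕0⊕0⊕1⊕1⊕1⊕1⊕0 = 1
p16 (pos 16,17,18,19,20,21,22,23,24,25,26,27,28,29,30,31): XOR of data positions = 0⊕1⊕1⊕1⊕1⊕1⊕0⊕0⊕0⊕0⊕1⊕1⊕1⊕1⊕0 = 1
Codeword: 0001001110000001011111000011110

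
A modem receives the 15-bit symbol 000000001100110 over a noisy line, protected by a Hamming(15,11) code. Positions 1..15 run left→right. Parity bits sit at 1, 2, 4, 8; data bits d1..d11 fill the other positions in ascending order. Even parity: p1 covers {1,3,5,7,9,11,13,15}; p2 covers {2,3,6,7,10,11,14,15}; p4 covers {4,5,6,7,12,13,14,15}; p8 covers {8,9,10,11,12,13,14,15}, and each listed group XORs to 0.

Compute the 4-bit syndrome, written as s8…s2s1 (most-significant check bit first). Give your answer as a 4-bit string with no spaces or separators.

s1 (pos 1,3,5,7,9,11,13,15): 0⊕0⊕0⊕0⊕1⊕0⊕1⊕0 = 0
s2 (pos 2,3,6,7,10,11,14,15): 0⊕0⊕0⊕0⊕1⊕0⊕1⊕0 = 0
s4 (pos 4,5,6,7,12,13,14,15): 0⊕0⊕0⊕0⊕0⊕1⊕1⊕0 = 0
s8 (pos 8,9,10,11,12,13,14,15): 0⊕1⊕1⊕0⊕0⊕1⊕1⊕0 = 0
Syndrome s8…s1 = 0000 → no error.

0000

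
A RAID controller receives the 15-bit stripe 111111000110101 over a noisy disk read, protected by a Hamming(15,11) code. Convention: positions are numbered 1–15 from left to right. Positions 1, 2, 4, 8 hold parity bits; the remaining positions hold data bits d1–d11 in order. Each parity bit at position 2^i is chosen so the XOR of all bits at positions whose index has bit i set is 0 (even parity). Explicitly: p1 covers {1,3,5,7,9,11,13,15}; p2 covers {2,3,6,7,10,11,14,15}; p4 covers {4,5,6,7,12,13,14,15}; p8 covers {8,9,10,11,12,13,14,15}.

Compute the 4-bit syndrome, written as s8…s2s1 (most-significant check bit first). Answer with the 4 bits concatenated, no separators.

0100

s1 (pos 1,3,5,7,9,11,13,15): 1⊕1⊕1⊕0⊕0⊕1⊕1⊕1 = 0
s2 (pos 2,3,6,7,10,11,14,15): 1⊕1⊕1⊕0⊕1⊕1⊕0⊕1 = 0
s4 (pos 4,5,6,7,12,13,14,15): 1⊕1⊕1⊕0⊕0⊕1⊕0⊕1 = 1
s8 (pos 8,9,10,11,12,13,14,15): 0⊕0⊕1⊕1⊕0⊕1⊕0⊕1 = 0
Syndrome s8…s1 = 0100 → error at position 4.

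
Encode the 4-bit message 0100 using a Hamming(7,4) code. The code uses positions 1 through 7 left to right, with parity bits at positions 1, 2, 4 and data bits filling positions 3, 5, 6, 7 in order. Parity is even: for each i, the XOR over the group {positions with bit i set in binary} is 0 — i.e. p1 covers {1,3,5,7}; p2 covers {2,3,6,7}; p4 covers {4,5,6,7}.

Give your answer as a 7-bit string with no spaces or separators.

Place data at non-parity positions: p1 p2 0 p4 1 0 0
p1 (pos 1,3,5,7): XOR of data positions = 0⊕1⊕0 = 1
p2 (pos 2,3,6,7): XOR of data positions = 0⊕0⊕0 = 0
p4 (pos 4,5,6,7): XOR of data positions = 1⊕0⊕0 = 1
Codeword: 1001100

1001100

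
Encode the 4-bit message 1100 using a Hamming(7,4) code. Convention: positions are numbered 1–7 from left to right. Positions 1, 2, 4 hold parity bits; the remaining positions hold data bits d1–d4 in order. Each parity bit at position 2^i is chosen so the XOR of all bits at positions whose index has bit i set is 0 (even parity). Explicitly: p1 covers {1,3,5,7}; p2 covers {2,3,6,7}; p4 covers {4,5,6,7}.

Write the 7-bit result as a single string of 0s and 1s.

Place data at non-parity positions: p1 p2 1 p4 1 0 0
p1 (pos 1,3,5,7): XOR of data positions = 1⊕1⊕0 = 0
p2 (pos 2,3,6,7): XOR of data positions = 1⊕0⊕0 = 1
p4 (pos 4,5,6,7): XOR of data positions = 1⊕0⊕0 = 1
Codeword: 0111100

0111100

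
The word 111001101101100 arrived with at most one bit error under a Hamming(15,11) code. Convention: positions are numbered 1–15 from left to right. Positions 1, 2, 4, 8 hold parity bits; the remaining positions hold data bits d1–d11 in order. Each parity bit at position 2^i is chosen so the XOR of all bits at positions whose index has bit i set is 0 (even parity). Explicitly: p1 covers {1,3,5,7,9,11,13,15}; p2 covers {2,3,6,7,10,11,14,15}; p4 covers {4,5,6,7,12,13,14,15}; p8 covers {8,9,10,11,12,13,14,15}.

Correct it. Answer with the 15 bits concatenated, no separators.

110001101101100

s1 (pos 1,3,5,7,9,11,13,15): 1⊕1⊕0⊕1⊕1⊕0⊕1⊕0 = 1
s2 (pos 2,3,6,7,10,11,14,15): 1⊕1⊕1⊕1⊕1⊕0⊕0⊕0 = 1
s4 (pos 4,5,6,7,12,13,14,15): 0⊕0⊕1⊕1⊕1⊕1⊕0⊕0 = 0
s8 (pos 8,9,10,11,12,13,14,15): 0⊕1⊕1⊕0⊕1⊕1⊕0⊕0 = 0
Syndrome s8…s1 = 0011 → error at position 3.
Flip position 3: 111001101101100 → 110001101101100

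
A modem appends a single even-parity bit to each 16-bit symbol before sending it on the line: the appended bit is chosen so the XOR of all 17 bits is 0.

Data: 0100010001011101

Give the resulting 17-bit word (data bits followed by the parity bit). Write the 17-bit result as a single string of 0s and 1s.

01000100010111011

XOR of the 16 data bits: 0⊕1⊕0⊕0⊕0⊕1⊕0⊕0⊕0⊕1⊕0⊕1⊕1⊕1⊕0⊕1 = 1
Parity bit = 1 (so all 17 bits XOR to 0).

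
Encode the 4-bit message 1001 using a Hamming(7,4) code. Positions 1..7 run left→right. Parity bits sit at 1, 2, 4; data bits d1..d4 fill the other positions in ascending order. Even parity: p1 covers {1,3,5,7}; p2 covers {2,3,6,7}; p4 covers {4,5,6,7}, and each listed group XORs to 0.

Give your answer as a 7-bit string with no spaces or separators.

0011001

Place data at non-parity positions: p1 p2 1 p4 0 0 1
p1 (pos 1,3,5,7): XOR of data positions = 1⊕0⊕1 = 0
p2 (pos 2,3,6,7): XOR of data positions = 1⊕0⊕1 = 0
p4 (pos 4,5,6,7): XOR of data positions = 0⊕0⊕1 = 1
Codeword: 0011001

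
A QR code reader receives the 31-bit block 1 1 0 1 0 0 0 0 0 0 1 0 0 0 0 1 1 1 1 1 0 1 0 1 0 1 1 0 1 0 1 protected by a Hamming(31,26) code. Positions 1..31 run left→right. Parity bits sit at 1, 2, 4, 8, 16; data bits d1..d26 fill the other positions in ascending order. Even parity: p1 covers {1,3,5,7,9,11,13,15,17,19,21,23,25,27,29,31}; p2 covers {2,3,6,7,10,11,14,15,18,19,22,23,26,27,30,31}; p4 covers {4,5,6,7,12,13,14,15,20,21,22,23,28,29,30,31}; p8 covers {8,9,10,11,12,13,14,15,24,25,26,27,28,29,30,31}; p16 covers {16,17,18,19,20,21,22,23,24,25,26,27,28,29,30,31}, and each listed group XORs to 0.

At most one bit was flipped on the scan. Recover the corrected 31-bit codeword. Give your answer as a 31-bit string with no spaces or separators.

1101000000100001111111010110101

s1 (pos 1,3,5,7,9,11,13,15,17,19,21,23,25,27,29,31): 1⊕0⊕0⊕0⊕0⊕1⊕0⊕0⊕1⊕1⊕0⊕0⊕0⊕1⊕1⊕1 = 1
s2 (pos 2,3,6,7,10,11,14,15,18,19,22,23,26,27,30,31): 1⊕0⊕0⊕0⊕0⊕1⊕0⊕0⊕1⊕1⊕1⊕0⊕1⊕1⊕0⊕1 = 0
s4 (pos 4,5,6,7,12,13,14,15,20,21,22,23,28,29,30,31): 1⊕0⊕0⊕0⊕0⊕0⊕0⊕0⊕1⊕0⊕1⊕0⊕0⊕1⊕0⊕1 = 1
s8 (pos 8,9,10,11,12,13,14,15,24,25,26,27,28,29,30,31): 0⊕0⊕0⊕1⊕0⊕0⊕0⊕0⊕1⊕0⊕1⊕1⊕0⊕1⊕0⊕1 = 0
s16 (pos 16,17,18,19,20,21,22,23,24,25,26,27,28,29,30,31): 1⊕1⊕1⊕1⊕1⊕0⊕1⊕0⊕1⊕0⊕1⊕1⊕0⊕1⊕0⊕1 = 1
Syndrome s16…s1 = 10101 → error at position 21.
Flip position 21: 1101000000100001111101010110101 → 1101000000100001111111010110101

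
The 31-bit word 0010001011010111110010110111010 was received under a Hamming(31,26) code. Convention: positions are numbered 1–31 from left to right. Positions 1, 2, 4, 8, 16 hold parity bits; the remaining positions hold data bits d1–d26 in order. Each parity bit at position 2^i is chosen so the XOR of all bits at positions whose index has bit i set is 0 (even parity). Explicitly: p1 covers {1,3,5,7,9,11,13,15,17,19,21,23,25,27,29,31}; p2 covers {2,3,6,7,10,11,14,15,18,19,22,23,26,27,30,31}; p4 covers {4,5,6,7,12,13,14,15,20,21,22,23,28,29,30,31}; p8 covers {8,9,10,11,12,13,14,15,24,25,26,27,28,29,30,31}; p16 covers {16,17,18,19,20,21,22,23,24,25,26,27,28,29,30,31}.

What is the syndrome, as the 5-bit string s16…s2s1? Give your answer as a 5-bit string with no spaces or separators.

00000

s1 (pos 1,3,5,7,9,11,13,15,17,19,21,23,25,27,29,31): 0⊕1⊕0⊕1⊕1⊕0⊕0⊕1⊕1⊕0⊕1⊕1⊕0⊕1⊕0⊕0 = 0
s2 (pos 2,3,6,7,10,11,14,15,18,19,22,23,26,27,30,31): 0⊕1⊕0⊕1⊕1⊕0⊕1⊕1⊕1⊕0⊕0⊕1⊕1⊕1⊕1⊕0 = 0
s4 (pos 4,5,6,7,12,13,14,15,20,21,22,23,28,29,30,31): 0⊕0⊕0⊕1⊕1⊕0⊕1⊕1⊕0⊕1⊕0⊕1⊕1⊕0⊕1⊕0 = 0
s8 (pos 8,9,10,11,12,13,14,15,24,25,26,27,28,29,30,31): 0⊕1⊕1⊕0⊕1⊕0⊕1⊕1⊕1⊕0⊕1⊕1⊕1⊕0⊕1⊕0 = 0
s16 (pos 16,17,18,19,20,21,22,23,24,25,26,27,28,29,30,31): 1⊕1⊕1⊕0⊕0⊕1⊕0⊕1⊕1⊕0⊕1⊕1⊕1⊕0⊕1⊕0 = 0
Syndrome s16…s1 = 00000 → no error.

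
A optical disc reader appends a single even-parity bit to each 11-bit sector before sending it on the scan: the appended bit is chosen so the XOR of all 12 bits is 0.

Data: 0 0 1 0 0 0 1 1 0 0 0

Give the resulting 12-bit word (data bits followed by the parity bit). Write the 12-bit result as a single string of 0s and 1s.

XOR of the 11 data bits: 0⊕0⊕1⊕0⊕0⊕0⊕1⊕1⊕0⊕0⊕0 = 1
Parity bit = 1 (so all 12 bits XOR to 0).

001000110001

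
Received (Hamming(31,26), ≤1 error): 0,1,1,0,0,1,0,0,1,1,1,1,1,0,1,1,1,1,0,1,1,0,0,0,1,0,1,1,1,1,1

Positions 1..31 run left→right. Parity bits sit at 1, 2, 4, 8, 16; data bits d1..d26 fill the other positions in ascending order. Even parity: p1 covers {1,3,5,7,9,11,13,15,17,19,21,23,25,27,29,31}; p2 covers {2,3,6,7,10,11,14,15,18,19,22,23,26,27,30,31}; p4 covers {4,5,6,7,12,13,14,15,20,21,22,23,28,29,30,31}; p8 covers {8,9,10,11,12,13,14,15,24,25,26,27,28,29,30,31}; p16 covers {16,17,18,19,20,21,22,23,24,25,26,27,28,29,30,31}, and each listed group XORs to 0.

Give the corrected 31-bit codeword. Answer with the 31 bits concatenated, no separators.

0110010011111011010110001011111

s1 (pos 1,3,5,7,9,11,13,15,17,19,21,23,25,27,29,31): 0⊕1⊕0⊕0⊕1⊕1⊕1⊕1⊕1⊕0⊕1⊕0⊕1⊕1⊕1⊕1 = 1
s2 (pos 2,3,6,7,10,11,14,15,18,19,22,23,26,27,30,31): 1⊕1⊕1⊕0⊕1⊕1⊕0⊕1⊕1⊕0⊕0⊕0⊕0⊕1⊕1⊕1 = 0
s4 (pos 4,5,6,7,12,13,14,15,20,21,22,23,28,29,30,31): 0⊕0⊕1⊕0⊕1⊕1⊕0⊕1⊕1⊕1⊕0⊕0⊕1⊕1⊕1⊕1 = 0
s8 (pos 8,9,10,11,12,13,14,15,24,25,26,27,28,29,30,31): 0⊕1⊕1⊕1⊕1⊕1⊕0⊕1⊕0⊕1⊕0⊕1⊕1⊕1⊕1⊕1 = 0
s16 (pos 16,17,18,19,20,21,22,23,24,25,26,27,28,29,30,31): 1⊕1⊕1⊕0⊕1⊕1⊕0⊕0⊕0⊕1⊕0⊕1⊕1⊕1⊕1⊕1 = 1
Syndrome s16…s1 = 10001 → error at position 17.
Flip position 17: 0110010011111011110110001011111 → 0110010011111011010110001011111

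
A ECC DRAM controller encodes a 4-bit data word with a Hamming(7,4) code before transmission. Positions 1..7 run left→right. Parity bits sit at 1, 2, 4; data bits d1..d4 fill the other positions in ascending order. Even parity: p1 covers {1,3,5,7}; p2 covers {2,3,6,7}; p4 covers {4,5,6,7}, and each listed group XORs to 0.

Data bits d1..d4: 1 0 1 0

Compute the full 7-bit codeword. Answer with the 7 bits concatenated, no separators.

Place data at non-parity positions: p1 p2 1 p4 0 1 0
p1 (pos 1,3,5,7): XOR of data positions = 1⊕0⊕0 = 1
p2 (pos 2,3,6,7): XOR of data positions = 1⊕1⊕0 = 0
p4 (pos 4,5,6,7): XOR of data positions = 0⊕1⊕0 = 1
Codeword: 1011010

1011010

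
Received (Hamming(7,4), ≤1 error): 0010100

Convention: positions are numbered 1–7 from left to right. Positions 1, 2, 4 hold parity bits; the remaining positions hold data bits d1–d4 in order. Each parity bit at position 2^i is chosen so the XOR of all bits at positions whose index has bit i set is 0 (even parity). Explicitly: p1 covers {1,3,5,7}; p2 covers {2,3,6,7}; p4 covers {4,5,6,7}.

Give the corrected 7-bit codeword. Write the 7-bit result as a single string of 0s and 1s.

s1 (pos 1,3,5,7): 0⊕1⊕1⊕0 = 0
s2 (pos 2,3,6,7): 0⊕1⊕0⊕0 = 1
s4 (pos 4,5,6,7): 0⊕1⊕0⊕0 = 1
Syndrome s4…s1 = 110 → error at position 6.
Flip position 6: 0010100 → 0010110

0010110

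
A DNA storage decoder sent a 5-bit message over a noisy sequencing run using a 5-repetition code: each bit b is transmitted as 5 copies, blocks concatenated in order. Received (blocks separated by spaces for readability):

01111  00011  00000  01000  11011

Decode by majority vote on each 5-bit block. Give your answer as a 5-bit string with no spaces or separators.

Block 1 (01111): 4 ones → 1
Block 2 (00011): 2 ones → 0
Block 3 (00000): 0 ones → 0
Block 4 (01000): 1 one → 0
Block 5 (11011): 4 ones → 1

10001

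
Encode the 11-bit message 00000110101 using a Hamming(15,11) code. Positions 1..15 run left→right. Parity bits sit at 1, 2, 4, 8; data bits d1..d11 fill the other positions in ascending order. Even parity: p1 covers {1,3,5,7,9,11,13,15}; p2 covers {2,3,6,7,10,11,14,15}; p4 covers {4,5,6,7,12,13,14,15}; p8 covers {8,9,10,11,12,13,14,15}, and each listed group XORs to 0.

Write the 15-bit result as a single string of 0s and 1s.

110000000110101

Place data at non-parity positions: p1 p2 0 p4 0 0 0 p8 0 1 1 0 1 0 1
p1 (pos 1,3,5,7,9,11,13,15): XOR of data positions = 0⊕0⊕0⊕0⊕1⊕1⊕1 = 1
p2 (pos 2,3,6,7,10,11,14,15): XOR of data positions = 0⊕0⊕0⊕1⊕1⊕0⊕1 = 1
p4 (pos 4,5,6,7,12,13,14,15): XOR of data positions = 0⊕0⊕0⊕0⊕1⊕0⊕1 = 0
p8 (pos 8,9,10,11,12,13,14,15): XOR of data positions = 0⊕1⊕1⊕0⊕1⊕0⊕1 = 0
Codeword: 110000000110101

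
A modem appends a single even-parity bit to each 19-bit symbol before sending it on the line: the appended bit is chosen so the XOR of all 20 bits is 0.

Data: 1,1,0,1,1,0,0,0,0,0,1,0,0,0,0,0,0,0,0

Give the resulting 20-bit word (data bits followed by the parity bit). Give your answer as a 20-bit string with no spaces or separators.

11011000001000000001

XOR of the 19 data bits: 1⊕1⊕0⊕1⊕1⊕0⊕0⊕0⊕0⊕0⊕1⊕0⊕0⊕0⊕0⊕0⊕0⊕0⊕0 = 1
Parity bit = 1 (so all 20 bits XOR to 0).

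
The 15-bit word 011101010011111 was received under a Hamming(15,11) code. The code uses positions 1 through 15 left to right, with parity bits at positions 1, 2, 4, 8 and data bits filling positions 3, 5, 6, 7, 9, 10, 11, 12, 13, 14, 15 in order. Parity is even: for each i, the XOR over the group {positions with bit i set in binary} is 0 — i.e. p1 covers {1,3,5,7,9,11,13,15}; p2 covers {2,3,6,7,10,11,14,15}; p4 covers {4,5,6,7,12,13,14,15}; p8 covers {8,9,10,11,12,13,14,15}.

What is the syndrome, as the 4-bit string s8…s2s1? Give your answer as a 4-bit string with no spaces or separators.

s1 (pos 1,3,5,7,9,11,13,15): 0⊕1⊕0⊕0⊕0⊕1⊕1⊕1 = 0
s2 (pos 2,3,6,7,10,11,14,15): 1⊕1⊕1⊕0⊕0⊕1⊕1⊕1 = 0
s4 (pos 4,5,6,7,12,13,14,15): 1⊕0⊕1⊕0⊕1⊕1⊕1⊕1 = 0
s8 (pos 8,9,10,11,12,13,14,15): 1⊕0⊕0⊕1⊕1⊕1⊕1⊕1 = 0
Syndrome s8…s1 = 0000 → no error.

0000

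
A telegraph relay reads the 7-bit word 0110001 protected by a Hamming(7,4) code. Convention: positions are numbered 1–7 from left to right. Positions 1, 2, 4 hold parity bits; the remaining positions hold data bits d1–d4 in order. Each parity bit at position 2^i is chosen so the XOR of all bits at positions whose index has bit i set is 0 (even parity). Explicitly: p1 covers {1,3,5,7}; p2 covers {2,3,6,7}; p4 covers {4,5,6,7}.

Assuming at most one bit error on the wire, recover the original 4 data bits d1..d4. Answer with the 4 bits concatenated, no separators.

s1 (pos 1,3,5,7): 0⊕1⊕0⊕1 = 0
s2 (pos 2,3,6,7): 1⊕1⊕0⊕1 = 1
s4 (pos 4,5,6,7): 0⊕0⊕0⊕1 = 1
Syndrome s4…s1 = 110 → error at position 6.
Flip position 6: 0110001 → 0110011
Read data bits from positions 3,5,6,7: 1011

1011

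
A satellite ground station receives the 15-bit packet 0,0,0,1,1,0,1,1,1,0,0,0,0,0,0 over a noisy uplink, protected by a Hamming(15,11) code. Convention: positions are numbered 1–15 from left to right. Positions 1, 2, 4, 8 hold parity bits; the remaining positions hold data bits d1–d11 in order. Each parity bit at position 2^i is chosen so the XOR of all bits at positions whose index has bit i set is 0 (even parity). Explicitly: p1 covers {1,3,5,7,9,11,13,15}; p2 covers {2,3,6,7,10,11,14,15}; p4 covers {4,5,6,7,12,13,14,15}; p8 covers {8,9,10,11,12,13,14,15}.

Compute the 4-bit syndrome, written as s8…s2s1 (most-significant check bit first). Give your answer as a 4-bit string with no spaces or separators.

s1 (pos 1,3,5,7,9,11,13,15): 0⊕0⊕1⊕1⊕1⊕0⊕0⊕0 = 1
s2 (pos 2,3,6,7,10,11,14,15): 0⊕0⊕0⊕1⊕0⊕0⊕0⊕0 = 1
s4 (pos 4,5,6,7,12,13,14,15): 1⊕1⊕0⊕1⊕0⊕0⊕0⊕0 = 1
s8 (pos 8,9,10,11,12,13,14,15): 1⊕1⊕0⊕0⊕0⊕0⊕0⊕0 = 0
Syndrome s8…s1 = 0111 → error at position 7.

0111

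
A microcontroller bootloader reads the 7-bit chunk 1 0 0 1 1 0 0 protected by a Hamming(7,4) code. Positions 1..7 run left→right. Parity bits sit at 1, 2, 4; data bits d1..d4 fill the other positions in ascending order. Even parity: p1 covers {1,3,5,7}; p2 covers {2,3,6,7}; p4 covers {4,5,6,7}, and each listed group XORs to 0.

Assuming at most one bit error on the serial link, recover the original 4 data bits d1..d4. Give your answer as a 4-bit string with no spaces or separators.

0100

s1 (pos 1,3,5,7): 1⊕0⊕1⊕0 = 0
s2 (pos 2,3,6,7): 0⊕0⊕0⊕0 = 0
s4 (pos 4,5,6,7): 1⊕1⊕0⊕0 = 0
Syndrome s4…s1 = 000 → no error.
Read data bits from positions 3,5,6,7: 0100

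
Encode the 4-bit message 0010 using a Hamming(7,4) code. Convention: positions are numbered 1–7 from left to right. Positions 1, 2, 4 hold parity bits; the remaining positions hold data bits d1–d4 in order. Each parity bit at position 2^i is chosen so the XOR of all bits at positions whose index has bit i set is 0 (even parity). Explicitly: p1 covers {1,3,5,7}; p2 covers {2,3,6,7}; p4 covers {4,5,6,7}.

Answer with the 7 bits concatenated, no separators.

0101010

Place data at non-parity positions: p1 p2 0 p4 0 1 0
p1 (pos 1,3,5,7): XOR of data positions = 0⊕0⊕0 = 0
p2 (pos 2,3,6,7): XOR of data positions = 0⊕1⊕0 = 1
p4 (pos 4,5,6,7): XOR of data positions = 0⊕1⊕0 = 1
Codeword: 0101010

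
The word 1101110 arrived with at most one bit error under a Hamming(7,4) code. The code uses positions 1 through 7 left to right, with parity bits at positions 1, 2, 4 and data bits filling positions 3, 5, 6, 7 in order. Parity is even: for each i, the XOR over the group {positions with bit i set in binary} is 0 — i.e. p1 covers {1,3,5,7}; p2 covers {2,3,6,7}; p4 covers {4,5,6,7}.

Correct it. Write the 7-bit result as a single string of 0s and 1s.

1100110

s1 (pos 1,3,5,7): 1⊕0⊕1⊕0 = 0
s2 (pos 2,3,6,7): 1⊕0⊕1⊕0 = 0
s4 (pos 4,5,6,7): 1⊕1⊕1⊕0 = 1
Syndrome s4…s1 = 100 → error at position 4.
Flip position 4: 1101110 → 1100110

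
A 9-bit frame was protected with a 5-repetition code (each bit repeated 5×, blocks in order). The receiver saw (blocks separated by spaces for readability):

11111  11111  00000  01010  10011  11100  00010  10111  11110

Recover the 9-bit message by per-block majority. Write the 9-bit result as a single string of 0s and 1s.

Block 1 (11111): 5 ones → 1
Block 2 (11111): 5 ones → 1
Block 3 (00000): 0 ones → 0
Block 4 (01010): 2 ones → 0
Block 5 (10011): 3 ones → 1
Block 6 (11100): 3 ones → 1
Block 7 (00010): 1 one → 0
Block 8 (10111): 4 ones → 1
Block 9 (11110): 4 ones → 1

110011011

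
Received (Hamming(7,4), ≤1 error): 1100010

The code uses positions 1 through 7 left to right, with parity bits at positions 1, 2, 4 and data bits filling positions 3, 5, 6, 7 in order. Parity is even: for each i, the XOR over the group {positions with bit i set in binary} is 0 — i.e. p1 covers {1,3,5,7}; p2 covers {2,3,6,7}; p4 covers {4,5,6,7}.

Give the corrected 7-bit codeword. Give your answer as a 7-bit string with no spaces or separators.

1100110

s1 (pos 1,3,5,7): 1⊕0⊕0⊕0 = 1
s2 (pos 2,3,6,7): 1⊕0⊕1⊕0 = 0
s4 (pos 4,5,6,7): 0⊕0⊕1⊕0 = 1
Syndrome s4…s1 = 101 → error at position 5.
Flip position 5: 1100010 → 1100110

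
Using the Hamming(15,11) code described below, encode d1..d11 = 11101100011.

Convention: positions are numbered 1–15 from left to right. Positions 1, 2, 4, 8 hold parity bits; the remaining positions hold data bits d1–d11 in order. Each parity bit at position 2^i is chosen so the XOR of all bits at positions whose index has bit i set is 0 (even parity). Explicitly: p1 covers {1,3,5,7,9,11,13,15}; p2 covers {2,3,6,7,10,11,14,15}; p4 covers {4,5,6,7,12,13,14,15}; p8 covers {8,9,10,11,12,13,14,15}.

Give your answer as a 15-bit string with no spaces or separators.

Place data at non-parity positions: p1 p2 1 p4 1 1 0 p8 1 1 0 0 0 1 1
p1 (pos 1,3,5,7,9,11,13,15): XOR of data positions = 1⊕1⊕0⊕1⊕0⊕0⊕1 = 0
p2 (pos 2,3,6,7,10,11,14,15): XOR of data positions = 1⊕1⊕0⊕1⊕0⊕1⊕1 = 1
p4 (pos 4,5,6,7,12,13,14,15): XOR of data positions = 1⊕1⊕0⊕0⊕0⊕1⊕1 = 0
p8 (pos 8,9,10,11,12,13,14,15): XOR of data positions = 1⊕1⊕0⊕0⊕0⊕1⊕1 = 0
Codeword: 011011001100011

011011001100011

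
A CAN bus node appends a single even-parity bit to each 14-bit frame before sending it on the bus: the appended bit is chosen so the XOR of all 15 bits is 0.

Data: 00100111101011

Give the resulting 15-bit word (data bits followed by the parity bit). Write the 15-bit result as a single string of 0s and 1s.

XOR of the 14 data bits: 0⊕0⊕1⊕0⊕0⊕1⊕1⊕1⊕1⊕0⊕1⊕0⊕1⊕1 = 0
Parity bit = 0 (so all 15 bits XOR to 0).

001001111010110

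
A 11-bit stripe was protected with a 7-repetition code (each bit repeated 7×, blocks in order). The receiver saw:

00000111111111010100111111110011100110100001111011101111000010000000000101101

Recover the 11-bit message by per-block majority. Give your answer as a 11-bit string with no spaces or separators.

Block 1 (0000011): 2 ones → 0
Block 2 (1111111): 7 ones → 1
Block 3 (0101001): 3 ones → 0
Block 4 (1111111): 7 ones → 1
Block 5 (0011100): 3 ones → 0
Block 6 (1101000): 3 ones → 0
Block 7 (0111101): 5 ones → 1
Block 8 (1101111): 6 ones → 1
Block 9 (0000100): 1 one → 0
Block 10 (0000000): 0 ones → 0
Block 11 (0101101): 4 ones → 1

01010011001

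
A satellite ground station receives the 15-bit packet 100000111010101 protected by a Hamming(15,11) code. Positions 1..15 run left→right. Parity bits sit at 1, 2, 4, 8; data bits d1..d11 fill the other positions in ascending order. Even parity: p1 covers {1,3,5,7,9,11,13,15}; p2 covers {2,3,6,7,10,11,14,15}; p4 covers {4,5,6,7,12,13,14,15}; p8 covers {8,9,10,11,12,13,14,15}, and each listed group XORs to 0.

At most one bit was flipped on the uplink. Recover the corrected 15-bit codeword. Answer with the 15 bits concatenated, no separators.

100000111010111

s1 (pos 1,3,5,7,9,11,13,15): 1⊕0⊕0⊕1⊕1⊕1⊕1⊕1 = 0
s2 (pos 2,3,6,7,10,11,14,15): 0⊕0⊕0⊕1⊕0⊕1⊕0⊕1 = 1
s4 (pos 4,5,6,7,12,13,14,15): 0⊕0⊕0⊕1⊕0⊕1⊕0⊕1 = 1
s8 (pos 8,9,10,11,12,13,14,15): 1⊕1⊕0⊕1⊕0⊕1⊕0⊕1 = 1
Syndrome s8…s1 = 1110 → error at position 14.
Flip position 14: 100000111010101 → 100000111010111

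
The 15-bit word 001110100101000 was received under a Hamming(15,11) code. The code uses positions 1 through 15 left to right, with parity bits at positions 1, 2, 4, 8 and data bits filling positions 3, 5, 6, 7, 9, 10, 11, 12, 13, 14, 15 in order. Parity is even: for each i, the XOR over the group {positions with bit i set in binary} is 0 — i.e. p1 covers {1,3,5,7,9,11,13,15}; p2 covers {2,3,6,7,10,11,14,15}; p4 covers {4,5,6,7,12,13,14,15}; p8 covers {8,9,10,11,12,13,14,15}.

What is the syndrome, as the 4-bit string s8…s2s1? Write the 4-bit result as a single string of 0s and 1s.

s1 (pos 1,3,5,7,9,11,13,15): 0⊕1⊕1⊕1⊕0⊕0⊕0⊕0 = 1
s2 (pos 2,3,6,7,10,11,14,15): 0⊕1⊕0⊕1⊕1⊕0⊕0⊕0 = 1
s4 (pos 4,5,6,7,12,13,14,15): 1⊕1⊕0⊕1⊕1⊕0⊕0⊕0 = 0
s8 (pos 8,9,10,11,12,13,14,15): 0⊕0⊕1⊕0⊕1⊕0⊕0⊕0 = 0
Syndrome s8…s1 = 0011 → error at position 3.

0011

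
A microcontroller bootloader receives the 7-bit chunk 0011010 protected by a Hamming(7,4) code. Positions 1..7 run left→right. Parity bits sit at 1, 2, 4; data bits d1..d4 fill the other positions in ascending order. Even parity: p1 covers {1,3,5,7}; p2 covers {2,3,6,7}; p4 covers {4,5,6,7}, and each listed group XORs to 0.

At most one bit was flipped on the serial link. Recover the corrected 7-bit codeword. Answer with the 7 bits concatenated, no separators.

s1 (pos 1,3,5,7): 0⊕1⊕0⊕0 = 1
s2 (pos 2,3,6,7): 0⊕1⊕1⊕0 = 0
s4 (pos 4,5,6,7): 1⊕0⊕1⊕0 = 0
Syndrome s4…s1 = 001 → error at position 1.
Flip position 1: 0011010 → 1011010

1011010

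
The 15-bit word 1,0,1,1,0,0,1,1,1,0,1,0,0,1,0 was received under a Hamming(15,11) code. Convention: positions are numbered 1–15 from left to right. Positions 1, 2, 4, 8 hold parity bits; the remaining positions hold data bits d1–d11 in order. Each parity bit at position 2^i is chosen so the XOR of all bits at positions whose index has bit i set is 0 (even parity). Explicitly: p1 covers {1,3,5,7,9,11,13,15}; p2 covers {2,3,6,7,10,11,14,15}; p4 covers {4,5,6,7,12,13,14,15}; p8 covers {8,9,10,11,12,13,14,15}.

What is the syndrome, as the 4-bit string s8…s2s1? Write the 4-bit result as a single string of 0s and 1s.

0101

s1 (pos 1,3,5,7,9,11,13,15): 1⊕1⊕0⊕1⊕1⊕1⊕0⊕0 = 1
s2 (pos 2,3,6,7,10,11,14,15): 0⊕1⊕0⊕1⊕0⊕1⊕1⊕0 = 0
s4 (pos 4,5,6,7,12,13,14,15): 1⊕0⊕0⊕1⊕0⊕0⊕1⊕0 = 1
s8 (pos 8,9,10,11,12,13,14,15): 1⊕1⊕0⊕1⊕0⊕0⊕1⊕0 = 0
Syndrome s8…s1 = 0101 → error at position 5.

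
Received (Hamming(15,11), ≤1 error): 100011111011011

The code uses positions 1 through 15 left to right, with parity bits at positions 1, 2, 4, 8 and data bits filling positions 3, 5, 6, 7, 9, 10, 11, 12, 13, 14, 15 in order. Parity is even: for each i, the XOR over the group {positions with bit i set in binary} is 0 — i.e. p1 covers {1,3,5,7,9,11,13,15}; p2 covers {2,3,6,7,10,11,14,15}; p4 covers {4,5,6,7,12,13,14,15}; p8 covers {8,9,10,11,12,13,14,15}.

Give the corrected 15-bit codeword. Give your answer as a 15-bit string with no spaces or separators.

s1 (pos 1,3,5,7,9,11,13,15): 1⊕0⊕1⊕1⊕1⊕1⊕0⊕1 = 0
s2 (pos 2,3,6,7,10,11,14,15): 0⊕0⊕1⊕1⊕0⊕1⊕1⊕1 = 1
s4 (pos 4,5,6,7,12,13,14,15): 0⊕1⊕1⊕1⊕1⊕0⊕1⊕1 = 0
s8 (pos 8,9,10,11,12,13,14,15): 1⊕1⊕0⊕1⊕1⊕0⊕1⊕1 = 0
Syndrome s8…s1 = 0010 → error at position 2.
Flip position 2: 100011111011011 → 110011111011011

110011111011011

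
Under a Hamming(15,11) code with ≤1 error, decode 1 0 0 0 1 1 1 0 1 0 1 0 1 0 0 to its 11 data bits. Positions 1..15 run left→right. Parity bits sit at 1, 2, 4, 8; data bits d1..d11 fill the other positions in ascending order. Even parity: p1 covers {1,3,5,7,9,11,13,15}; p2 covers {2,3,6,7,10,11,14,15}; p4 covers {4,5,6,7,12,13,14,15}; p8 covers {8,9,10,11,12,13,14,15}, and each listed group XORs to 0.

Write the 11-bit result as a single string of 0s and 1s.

s1 (pos 1,3,5,7,9,11,13,15): 1⊕0⊕1⊕1⊕1⊕1⊕1⊕0 = 0
s2 (pos 2,3,6,7,10,11,14,15): 0⊕0⊕1⊕1⊕0⊕1⊕0⊕0 = 1
s4 (pos 4,5,6,7,12,13,14,15): 0⊕1⊕1⊕1⊕0⊕1⊕0⊕0 = 0
s8 (pos 8,9,10,11,12,13,14,15): 0⊕1⊕0⊕1⊕0⊕1⊕0⊕0 = 1
Syndrome s8…s1 = 1010 → error at position 10.
Flip position 10: 100011101010100 → 100011101110100
Read data bits from positions 3,5,6,7,9,10,11,12,13,14,15: 01111110100

01111110100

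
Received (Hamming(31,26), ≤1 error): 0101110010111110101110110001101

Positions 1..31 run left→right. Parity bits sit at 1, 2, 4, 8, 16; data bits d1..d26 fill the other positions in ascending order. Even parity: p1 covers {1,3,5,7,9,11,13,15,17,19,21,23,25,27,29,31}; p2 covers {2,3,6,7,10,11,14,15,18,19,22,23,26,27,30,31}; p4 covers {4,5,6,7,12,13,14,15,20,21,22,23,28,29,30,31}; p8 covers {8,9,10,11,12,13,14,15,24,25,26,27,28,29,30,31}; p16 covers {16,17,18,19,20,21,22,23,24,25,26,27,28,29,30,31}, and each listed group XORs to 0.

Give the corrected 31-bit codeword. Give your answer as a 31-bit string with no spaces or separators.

s1 (pos 1,3,5,7,9,11,13,15,17,19,21,23,25,27,29,31): 0⊕0⊕1⊕0⊕1⊕1⊕1⊕1⊕1⊕1⊕1⊕1⊕0⊕0⊕1⊕1 = 1
s2 (pos 2,3,6,7,10,11,14,15,18,19,22,23,26,27,30,31): 1⊕0⊕1⊕0⊕0⊕1⊕1⊕1⊕0⊕1⊕0⊕1⊕0⊕0⊕0⊕1 = 0
s4 (pos 4,5,6,7,12,13,14,15,20,21,22,23,28,29,30,31): 1⊕1⊕1⊕0⊕1⊕1⊕1⊕1⊕1⊕1⊕0⊕1⊕1⊕1⊕0⊕1 = 1
s8 (pos 8,9,10,11,12,13,14,15,24,25,26,27,28,29,30,31): 0⊕1⊕0⊕1⊕1⊕1⊕1⊕1⊕1⊕0⊕0⊕0⊕1⊕1⊕0⊕1 = 0
s16 (pos 16,17,18,19,20,21,22,23,24,25,26,27,28,29,30,31): 0⊕1⊕0⊕1⊕1⊕1⊕0⊕1⊕1⊕0⊕0⊕0⊕1⊕1⊕0⊕1 = 1
Syndrome s16…s1 = 10101 → error at position 21.
Flip position 21: 0101110010111110101110110001101 → 0101110010111110101100110001101

0101110010111110101100110001101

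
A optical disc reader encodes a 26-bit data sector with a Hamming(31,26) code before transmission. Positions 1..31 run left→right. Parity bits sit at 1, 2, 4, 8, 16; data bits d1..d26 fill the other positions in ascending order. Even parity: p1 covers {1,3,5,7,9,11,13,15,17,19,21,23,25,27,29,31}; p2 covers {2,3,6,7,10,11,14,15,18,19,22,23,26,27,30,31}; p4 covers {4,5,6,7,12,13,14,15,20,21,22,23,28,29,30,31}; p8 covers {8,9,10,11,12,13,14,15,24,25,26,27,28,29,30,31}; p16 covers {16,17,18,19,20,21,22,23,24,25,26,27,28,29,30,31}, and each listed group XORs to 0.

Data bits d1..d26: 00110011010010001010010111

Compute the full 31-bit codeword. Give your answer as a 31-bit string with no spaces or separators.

Place data at non-parity positions: p1 p2 0 p4 0 1 1 p8 0 0 1 1 0 1 0 p16 0 1 0 0 0 1 0 1 0 0 1 0 1 1 1
p1 (pos 1,3,5,7,9,11,13,15,17,19,21,23,25,27,29,31): XOR of data positions = 0⊕0⊕1⊕0⊕1⊕0⊕0⊕0⊕0⊕0⊕0⊕0⊕1⊕1⊕1 = 1
p2 (pos 2,3,6,7,10,11,14,15,18,19,22,23,26,27,30,31): XOR of data positions = 0⊕1⊕1⊕0⊕1⊕1⊕0⊕1⊕0⊕1⊕0⊕0⊕1⊕1⊕1 = 1
p4 (pos 4,5,6,7,12,13,14,15,20,21,22,23,28,29,30,31): XOR of data positions = 0⊕1⊕1⊕1⊕0⊕1⊕0⊕0⊕0⊕1⊕0⊕0⊕1⊕1⊕1 = 0
p8 (pos 8,9,10,11,12,13,14,15,24,25,26,27,28,29,30,31): XOR of data positions = 0⊕0⊕1⊕1⊕0⊕1⊕0⊕1⊕0⊕0⊕1⊕0⊕1⊕1⊕1 = 0
p16 (pos 16,17,18,19,20,21,22,23,24,25,26,27,28,29,30,31): XOR of data positions = 0⊕1⊕0⊕0⊕0⊕1⊕0⊕1⊕0⊕0⊕1⊕0⊕1⊕1⊕1 = 1
Codeword: 1100011000110101010001010010111

1100011000110101010001010010111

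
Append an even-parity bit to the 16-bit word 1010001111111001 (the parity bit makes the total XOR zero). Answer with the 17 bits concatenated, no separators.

XOR of the 16 data bits: 1⊕0⊕1⊕0⊕0⊕0⊕1⊕1⊕1⊕1⊕1⊕1⊕1⊕0⊕0⊕1 = 0
Parity bit = 0 (so all 17 bits XOR to 0).

10100011111110010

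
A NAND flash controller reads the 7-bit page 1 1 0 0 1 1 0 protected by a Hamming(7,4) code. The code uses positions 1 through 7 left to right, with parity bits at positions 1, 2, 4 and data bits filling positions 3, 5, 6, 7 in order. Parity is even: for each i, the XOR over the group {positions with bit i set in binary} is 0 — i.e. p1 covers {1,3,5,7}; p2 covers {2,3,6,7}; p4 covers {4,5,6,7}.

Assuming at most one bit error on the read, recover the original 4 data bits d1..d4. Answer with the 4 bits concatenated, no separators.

s1 (pos 1,3,5,7): 1⊕0⊕1⊕0 = 0
s2 (pos 2,3,6,7): 1⊕0⊕1⊕0 = 0
s4 (pos 4,5,6,7): 0⊕1⊕1⊕0 = 0
Syndrome s4…s1 = 000 → no error.
Read data bits from positions 3,5,6,7: 0110

0110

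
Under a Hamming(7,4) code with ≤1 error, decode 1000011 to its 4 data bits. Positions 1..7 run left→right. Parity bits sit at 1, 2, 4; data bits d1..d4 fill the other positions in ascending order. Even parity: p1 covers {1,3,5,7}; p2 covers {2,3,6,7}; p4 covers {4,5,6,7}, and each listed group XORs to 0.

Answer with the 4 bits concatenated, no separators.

s1 (pos 1,3,5,7): 1⊕0⊕0⊕1 = 0
s2 (pos 2,3,6,7): 0⊕0⊕1⊕1 = 0
s4 (pos 4,5,6,7): 0⊕0⊕1⊕1 = 0
Syndrome s4…s1 = 000 → no error.
Read data bits from positions 3,5,6,7: 0011

0011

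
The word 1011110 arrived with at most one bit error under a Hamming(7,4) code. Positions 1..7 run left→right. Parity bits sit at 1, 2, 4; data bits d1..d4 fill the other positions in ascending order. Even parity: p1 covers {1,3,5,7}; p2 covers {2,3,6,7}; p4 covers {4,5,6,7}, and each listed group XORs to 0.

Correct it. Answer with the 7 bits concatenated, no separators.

s1 (pos 1,3,5,7): 1⊕1⊕1⊕0 = 1
s2 (pos 2,3,6,7): 0⊕1⊕1⊕0 = 0
s4 (pos 4,5,6,7): 1⊕1⊕1⊕0 = 1
Syndrome s4…s1 = 101 → error at position 5.
Flip position 5: 1011110 → 1011010

1011010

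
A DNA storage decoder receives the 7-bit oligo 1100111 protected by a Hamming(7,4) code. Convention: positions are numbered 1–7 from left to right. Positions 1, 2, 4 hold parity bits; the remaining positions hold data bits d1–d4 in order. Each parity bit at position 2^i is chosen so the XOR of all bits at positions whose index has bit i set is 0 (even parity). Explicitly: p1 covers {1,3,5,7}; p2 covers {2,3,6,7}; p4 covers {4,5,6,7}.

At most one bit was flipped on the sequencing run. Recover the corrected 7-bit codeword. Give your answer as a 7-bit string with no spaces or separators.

s1 (pos 1,3,5,7): 1⊕0⊕1⊕1 = 1
s2 (pos 2,3,6,7): 1⊕0⊕1⊕1 = 1
s4 (pos 4,5,6,7): 0⊕1⊕1⊕1 = 1
Syndrome s4…s1 = 111 → error at position 7.
Flip position 7: 1100111 → 1100110

1100110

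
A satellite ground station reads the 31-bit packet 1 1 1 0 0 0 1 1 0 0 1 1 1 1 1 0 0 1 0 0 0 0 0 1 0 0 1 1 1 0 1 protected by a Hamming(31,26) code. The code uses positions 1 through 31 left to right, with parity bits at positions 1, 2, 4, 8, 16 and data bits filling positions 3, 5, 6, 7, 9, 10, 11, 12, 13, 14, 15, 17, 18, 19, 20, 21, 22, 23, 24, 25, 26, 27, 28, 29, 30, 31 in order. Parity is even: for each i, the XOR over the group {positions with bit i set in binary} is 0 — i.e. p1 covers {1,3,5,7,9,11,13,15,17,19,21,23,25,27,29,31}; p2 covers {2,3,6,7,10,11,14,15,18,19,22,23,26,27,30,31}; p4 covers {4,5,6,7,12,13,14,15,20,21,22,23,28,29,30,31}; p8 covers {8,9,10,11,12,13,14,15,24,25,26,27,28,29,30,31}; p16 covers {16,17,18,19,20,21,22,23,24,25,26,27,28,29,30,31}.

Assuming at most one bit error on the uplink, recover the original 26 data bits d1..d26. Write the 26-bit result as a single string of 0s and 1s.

s1 (pos 1,3,5,7,9,11,13,15,17,19,21,23,25,27,29,31): 1⊕1⊕0⊕1⊕0⊕1⊕1⊕1⊕0⊕0⊕0⊕0⊕0⊕1⊕1⊕1 = 1
s2 (pos 2,3,6,7,10,11,14,15,18,19,22,23,26,27,30,31): 1⊕1⊕0⊕1⊕0⊕1⊕1⊕1⊕1⊕0⊕0⊕0⊕0⊕1⊕0⊕1 = 1
s4 (pos 4,5,6,7,12,13,14,15,20,21,22,23,28,29,30,31): 0⊕0⊕0⊕1⊕1⊕1⊕1⊕1⊕0⊕0⊕0⊕0⊕1⊕1⊕0⊕1 = 0
s8 (pos 8,9,10,11,12,13,14,15,24,25,26,27,28,29,30,31): 1⊕0⊕0⊕1⊕1⊕1⊕1⊕1⊕1⊕0⊕0⊕1⊕1⊕1⊕0⊕1 = 1
s16 (pos 16,17,18,19,20,21,22,23,24,25,26,27,28,29,30,31): 0⊕0⊕1⊕0⊕0⊕0⊕0⊕0⊕1⊕0⊕0⊕1⊕1⊕1⊕0⊕1 = 0
Syndrome s16…s1 = 01011 → error at position 11.
Flip position 11: 1110001100111110010000010011101 → 1110001100011110010000010011101
Read data bits from positions 3,5,6,7,9,10,11,12,13,14,15,17,18,19,20,21,22,23,24,25,26,27,28,29,30,31: 10010001111010000010011101

10010001111010000010011101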